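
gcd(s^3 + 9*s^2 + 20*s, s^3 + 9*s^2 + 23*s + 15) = s + 5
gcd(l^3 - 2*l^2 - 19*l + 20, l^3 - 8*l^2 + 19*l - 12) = l - 1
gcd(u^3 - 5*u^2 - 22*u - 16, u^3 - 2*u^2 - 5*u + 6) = u + 2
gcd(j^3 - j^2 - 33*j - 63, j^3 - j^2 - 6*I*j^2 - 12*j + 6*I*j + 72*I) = j + 3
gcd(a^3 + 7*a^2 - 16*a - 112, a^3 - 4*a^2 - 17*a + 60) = a + 4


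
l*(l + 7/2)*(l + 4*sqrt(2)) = l^3 + 7*l^2/2 + 4*sqrt(2)*l^2 + 14*sqrt(2)*l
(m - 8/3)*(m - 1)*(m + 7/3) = m^3 - 4*m^2/3 - 53*m/9 + 56/9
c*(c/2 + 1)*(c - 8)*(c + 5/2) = c^4/2 - 7*c^3/4 - 31*c^2/2 - 20*c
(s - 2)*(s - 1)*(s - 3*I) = s^3 - 3*s^2 - 3*I*s^2 + 2*s + 9*I*s - 6*I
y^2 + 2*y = y*(y + 2)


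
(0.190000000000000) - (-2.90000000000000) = 3.09000000000000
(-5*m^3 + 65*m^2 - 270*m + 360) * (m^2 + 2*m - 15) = -5*m^5 + 55*m^4 - 65*m^3 - 1155*m^2 + 4770*m - 5400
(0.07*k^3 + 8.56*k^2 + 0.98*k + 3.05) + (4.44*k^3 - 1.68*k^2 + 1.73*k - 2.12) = 4.51*k^3 + 6.88*k^2 + 2.71*k + 0.93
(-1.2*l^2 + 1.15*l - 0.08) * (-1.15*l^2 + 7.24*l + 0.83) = 1.38*l^4 - 10.0105*l^3 + 7.422*l^2 + 0.3753*l - 0.0664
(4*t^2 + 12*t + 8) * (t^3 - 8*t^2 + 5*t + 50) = 4*t^5 - 20*t^4 - 68*t^3 + 196*t^2 + 640*t + 400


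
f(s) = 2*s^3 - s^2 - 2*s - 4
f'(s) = 6*s^2 - 2*s - 2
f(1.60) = -1.57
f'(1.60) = 10.16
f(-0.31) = -3.54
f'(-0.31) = -0.80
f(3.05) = 37.34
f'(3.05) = 47.72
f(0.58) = -5.11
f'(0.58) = -1.14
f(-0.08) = -3.85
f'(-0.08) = -1.80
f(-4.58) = -207.96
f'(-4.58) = 133.02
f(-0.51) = -3.51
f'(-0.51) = 0.58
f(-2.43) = -33.74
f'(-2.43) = 38.29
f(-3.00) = -61.00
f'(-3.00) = 58.00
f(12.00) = 3284.00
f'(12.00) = 838.00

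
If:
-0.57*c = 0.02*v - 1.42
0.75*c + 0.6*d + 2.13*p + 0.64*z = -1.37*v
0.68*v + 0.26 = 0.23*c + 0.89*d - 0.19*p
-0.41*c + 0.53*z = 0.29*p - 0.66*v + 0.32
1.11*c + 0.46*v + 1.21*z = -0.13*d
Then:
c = 2.36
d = 2.04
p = -2.72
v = 3.84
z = -3.84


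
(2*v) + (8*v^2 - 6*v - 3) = 8*v^2 - 4*v - 3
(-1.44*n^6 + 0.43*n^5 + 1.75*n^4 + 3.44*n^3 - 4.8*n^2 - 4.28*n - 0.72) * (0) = 0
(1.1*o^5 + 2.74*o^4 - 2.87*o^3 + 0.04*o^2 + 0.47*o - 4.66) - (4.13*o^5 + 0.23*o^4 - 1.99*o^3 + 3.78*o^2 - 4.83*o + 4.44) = -3.03*o^5 + 2.51*o^4 - 0.88*o^3 - 3.74*o^2 + 5.3*o - 9.1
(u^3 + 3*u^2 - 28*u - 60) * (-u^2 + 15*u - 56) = -u^5 + 12*u^4 + 17*u^3 - 528*u^2 + 668*u + 3360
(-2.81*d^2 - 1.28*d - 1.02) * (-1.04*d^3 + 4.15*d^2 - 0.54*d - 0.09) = 2.9224*d^5 - 10.3303*d^4 - 2.7338*d^3 - 3.2889*d^2 + 0.666*d + 0.0918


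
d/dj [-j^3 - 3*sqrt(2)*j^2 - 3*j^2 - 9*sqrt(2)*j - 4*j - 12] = -3*j^2 - 6*sqrt(2)*j - 6*j - 9*sqrt(2) - 4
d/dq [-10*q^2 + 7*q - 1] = 7 - 20*q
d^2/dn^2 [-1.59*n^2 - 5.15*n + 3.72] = -3.18000000000000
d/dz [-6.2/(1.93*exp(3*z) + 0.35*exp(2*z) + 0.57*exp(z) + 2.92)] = (35.898*exp(2*z) + 4.34*exp(z) + 3.534)*exp(z)/(1.93*exp(3*z) + 0.35*exp(2*z) + 0.57*exp(z) + 2.92)^2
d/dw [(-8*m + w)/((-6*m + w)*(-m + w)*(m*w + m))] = ((-8*m + w)*(m - w)*(w + 1) + (-8*m + w)*(6*m - w)*(w + 1) + (m - w)*(6*m - w)*(8*m - w) + (m - w)*(6*m - w)*(w + 1))/(m*(m - w)^2*(6*m - w)^2*(w + 1)^2)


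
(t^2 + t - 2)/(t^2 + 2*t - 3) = (t + 2)/(t + 3)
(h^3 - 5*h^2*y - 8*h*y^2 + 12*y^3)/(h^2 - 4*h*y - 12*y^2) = h - y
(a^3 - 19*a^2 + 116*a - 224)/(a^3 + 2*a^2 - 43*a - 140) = (a^2 - 12*a + 32)/(a^2 + 9*a + 20)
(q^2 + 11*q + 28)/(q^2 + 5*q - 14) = (q + 4)/(q - 2)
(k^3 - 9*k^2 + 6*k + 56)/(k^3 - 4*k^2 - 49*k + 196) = (k + 2)/(k + 7)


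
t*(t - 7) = t^2 - 7*t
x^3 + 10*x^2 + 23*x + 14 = (x + 1)*(x + 2)*(x + 7)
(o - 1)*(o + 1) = o^2 - 1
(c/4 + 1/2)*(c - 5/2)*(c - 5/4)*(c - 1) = c^4/4 - 11*c^3/16 - 21*c^2/32 + 85*c/32 - 25/16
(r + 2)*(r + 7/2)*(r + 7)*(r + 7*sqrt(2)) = r^4 + 7*sqrt(2)*r^3 + 25*r^3/2 + 91*r^2/2 + 175*sqrt(2)*r^2/2 + 49*r + 637*sqrt(2)*r/2 + 343*sqrt(2)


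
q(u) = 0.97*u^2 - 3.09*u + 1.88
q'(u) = 1.94*u - 3.09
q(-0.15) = 2.37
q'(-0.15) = -3.38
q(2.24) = -0.17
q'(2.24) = 1.26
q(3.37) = 2.48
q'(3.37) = 3.45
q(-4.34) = 33.56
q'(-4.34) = -11.51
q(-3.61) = 25.68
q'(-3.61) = -10.09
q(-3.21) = 21.79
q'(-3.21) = -9.32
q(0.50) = 0.58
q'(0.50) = -2.12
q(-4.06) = 30.41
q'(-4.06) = -10.97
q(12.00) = 104.48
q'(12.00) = 20.19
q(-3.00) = 19.88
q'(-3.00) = -8.91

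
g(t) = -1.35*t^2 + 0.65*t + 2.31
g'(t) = 0.65 - 2.7*t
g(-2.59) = -8.43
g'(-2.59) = 7.64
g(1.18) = 1.20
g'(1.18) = -2.54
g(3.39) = -11.00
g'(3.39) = -8.50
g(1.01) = 1.59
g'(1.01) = -2.08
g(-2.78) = -9.93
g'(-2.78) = 8.16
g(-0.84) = 0.81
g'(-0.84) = 2.92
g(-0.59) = 1.46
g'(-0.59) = 2.24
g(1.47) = 0.35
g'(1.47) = -3.32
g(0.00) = 2.31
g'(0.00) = 0.65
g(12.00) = -184.29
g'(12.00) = -31.75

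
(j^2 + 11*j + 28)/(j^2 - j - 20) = (j + 7)/(j - 5)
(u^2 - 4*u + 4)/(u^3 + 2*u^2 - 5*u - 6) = (u - 2)/(u^2 + 4*u + 3)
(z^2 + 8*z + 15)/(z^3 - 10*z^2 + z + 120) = (z + 5)/(z^2 - 13*z + 40)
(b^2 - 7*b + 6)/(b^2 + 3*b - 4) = (b - 6)/(b + 4)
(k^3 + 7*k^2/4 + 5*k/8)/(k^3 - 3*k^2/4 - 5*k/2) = (k + 1/2)/(k - 2)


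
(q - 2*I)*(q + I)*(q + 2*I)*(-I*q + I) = -I*q^4 + q^3 + I*q^3 - q^2 - 4*I*q^2 + 4*q + 4*I*q - 4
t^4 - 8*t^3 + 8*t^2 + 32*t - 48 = (t - 6)*(t - 2)^2*(t + 2)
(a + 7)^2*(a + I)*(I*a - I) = I*a^4 - a^3 + 13*I*a^3 - 13*a^2 + 35*I*a^2 - 35*a - 49*I*a + 49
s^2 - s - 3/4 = (s - 3/2)*(s + 1/2)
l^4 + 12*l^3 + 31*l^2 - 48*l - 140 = (l - 2)*(l + 2)*(l + 5)*(l + 7)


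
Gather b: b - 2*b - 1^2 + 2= 1 - b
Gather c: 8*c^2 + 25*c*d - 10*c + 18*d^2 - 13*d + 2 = 8*c^2 + c*(25*d - 10) + 18*d^2 - 13*d + 2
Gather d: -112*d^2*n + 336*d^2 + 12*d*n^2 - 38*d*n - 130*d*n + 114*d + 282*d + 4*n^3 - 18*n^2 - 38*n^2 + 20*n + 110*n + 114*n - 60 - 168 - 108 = d^2*(336 - 112*n) + d*(12*n^2 - 168*n + 396) + 4*n^3 - 56*n^2 + 244*n - 336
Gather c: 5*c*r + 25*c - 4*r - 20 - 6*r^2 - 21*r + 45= c*(5*r + 25) - 6*r^2 - 25*r + 25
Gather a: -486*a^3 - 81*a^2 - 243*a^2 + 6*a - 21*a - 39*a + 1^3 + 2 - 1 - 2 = -486*a^3 - 324*a^2 - 54*a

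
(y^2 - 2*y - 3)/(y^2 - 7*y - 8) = (y - 3)/(y - 8)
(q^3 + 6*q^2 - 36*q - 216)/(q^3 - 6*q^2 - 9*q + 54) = (q^2 + 12*q + 36)/(q^2 - 9)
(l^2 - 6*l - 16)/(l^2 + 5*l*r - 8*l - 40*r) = (l + 2)/(l + 5*r)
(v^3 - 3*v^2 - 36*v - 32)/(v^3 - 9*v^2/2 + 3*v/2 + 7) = 2*(v^2 - 4*v - 32)/(2*v^2 - 11*v + 14)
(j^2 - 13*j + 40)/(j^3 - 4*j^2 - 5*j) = (j - 8)/(j*(j + 1))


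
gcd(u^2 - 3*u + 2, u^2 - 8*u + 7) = u - 1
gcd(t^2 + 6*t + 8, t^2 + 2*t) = t + 2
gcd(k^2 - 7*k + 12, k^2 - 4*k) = k - 4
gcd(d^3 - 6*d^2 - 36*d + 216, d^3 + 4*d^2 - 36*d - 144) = d^2 - 36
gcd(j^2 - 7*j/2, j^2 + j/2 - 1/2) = 1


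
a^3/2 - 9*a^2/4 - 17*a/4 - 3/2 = (a/2 + 1/2)*(a - 6)*(a + 1/2)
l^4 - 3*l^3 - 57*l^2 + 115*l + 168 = (l - 8)*(l - 3)*(l + 1)*(l + 7)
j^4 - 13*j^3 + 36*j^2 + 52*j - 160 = (j - 8)*(j - 5)*(j - 2)*(j + 2)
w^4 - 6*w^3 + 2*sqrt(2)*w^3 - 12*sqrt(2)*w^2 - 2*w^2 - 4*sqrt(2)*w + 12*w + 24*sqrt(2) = (w - 6)*(w - sqrt(2))*(w + sqrt(2))*(w + 2*sqrt(2))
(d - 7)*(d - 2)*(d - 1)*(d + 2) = d^4 - 8*d^3 + 3*d^2 + 32*d - 28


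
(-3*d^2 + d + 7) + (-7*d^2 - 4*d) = -10*d^2 - 3*d + 7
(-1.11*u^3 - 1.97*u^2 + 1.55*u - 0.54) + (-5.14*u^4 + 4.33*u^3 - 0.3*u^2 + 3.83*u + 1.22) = -5.14*u^4 + 3.22*u^3 - 2.27*u^2 + 5.38*u + 0.68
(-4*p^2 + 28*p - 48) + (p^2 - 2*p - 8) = -3*p^2 + 26*p - 56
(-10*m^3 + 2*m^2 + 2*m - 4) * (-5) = 50*m^3 - 10*m^2 - 10*m + 20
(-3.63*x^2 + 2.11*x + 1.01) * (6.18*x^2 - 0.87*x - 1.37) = -22.4334*x^4 + 16.1979*x^3 + 9.3792*x^2 - 3.7694*x - 1.3837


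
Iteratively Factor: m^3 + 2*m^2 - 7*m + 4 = (m - 1)*(m^2 + 3*m - 4) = (m - 1)^2*(m + 4)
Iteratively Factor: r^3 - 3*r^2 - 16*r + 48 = (r - 4)*(r^2 + r - 12) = (r - 4)*(r + 4)*(r - 3)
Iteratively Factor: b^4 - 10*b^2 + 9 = (b + 3)*(b^3 - 3*b^2 - b + 3) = (b - 3)*(b + 3)*(b^2 - 1) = (b - 3)*(b - 1)*(b + 3)*(b + 1)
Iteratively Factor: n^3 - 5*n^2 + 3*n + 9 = (n - 3)*(n^2 - 2*n - 3) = (n - 3)^2*(n + 1)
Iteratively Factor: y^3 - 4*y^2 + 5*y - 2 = (y - 2)*(y^2 - 2*y + 1) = (y - 2)*(y - 1)*(y - 1)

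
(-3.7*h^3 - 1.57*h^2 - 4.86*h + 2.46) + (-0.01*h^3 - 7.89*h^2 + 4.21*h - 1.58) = -3.71*h^3 - 9.46*h^2 - 0.65*h + 0.88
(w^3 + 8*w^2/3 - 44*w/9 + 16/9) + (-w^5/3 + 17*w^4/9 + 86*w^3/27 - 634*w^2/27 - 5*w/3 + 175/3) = -w^5/3 + 17*w^4/9 + 113*w^3/27 - 562*w^2/27 - 59*w/9 + 541/9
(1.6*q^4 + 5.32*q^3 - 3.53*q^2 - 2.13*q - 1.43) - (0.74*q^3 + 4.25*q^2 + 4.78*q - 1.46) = 1.6*q^4 + 4.58*q^3 - 7.78*q^2 - 6.91*q + 0.03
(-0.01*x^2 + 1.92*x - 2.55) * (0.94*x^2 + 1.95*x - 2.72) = -0.0094*x^4 + 1.7853*x^3 + 1.3742*x^2 - 10.1949*x + 6.936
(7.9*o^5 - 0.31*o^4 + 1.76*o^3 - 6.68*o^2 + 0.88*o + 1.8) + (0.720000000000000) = 7.9*o^5 - 0.31*o^4 + 1.76*o^3 - 6.68*o^2 + 0.88*o + 2.52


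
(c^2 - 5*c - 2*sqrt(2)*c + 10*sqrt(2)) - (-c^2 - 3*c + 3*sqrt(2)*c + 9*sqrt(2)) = 2*c^2 - 5*sqrt(2)*c - 2*c + sqrt(2)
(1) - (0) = 1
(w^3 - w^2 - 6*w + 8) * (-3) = -3*w^3 + 3*w^2 + 18*w - 24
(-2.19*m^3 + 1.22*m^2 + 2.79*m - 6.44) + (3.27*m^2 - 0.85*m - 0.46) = -2.19*m^3 + 4.49*m^2 + 1.94*m - 6.9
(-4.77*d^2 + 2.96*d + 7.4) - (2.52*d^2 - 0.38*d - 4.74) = -7.29*d^2 + 3.34*d + 12.14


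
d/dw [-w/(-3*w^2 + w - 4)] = (3*w^2 - w*(6*w - 1) - w + 4)/(3*w^2 - w + 4)^2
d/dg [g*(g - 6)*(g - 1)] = 3*g^2 - 14*g + 6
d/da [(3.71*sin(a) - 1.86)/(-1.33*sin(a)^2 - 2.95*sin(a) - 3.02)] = (4.9343*sin(a)^2 - 4.9476*sin(a) - 16.6912)*cos(a)/(1.7689*sin(a)^4 + 7.847*sin(a)^3 + 16.7357*sin(a)^2 + 17.818*sin(a) + 9.1204)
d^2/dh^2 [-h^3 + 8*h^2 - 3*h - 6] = 16 - 6*h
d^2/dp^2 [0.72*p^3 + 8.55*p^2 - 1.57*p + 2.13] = 4.32*p + 17.1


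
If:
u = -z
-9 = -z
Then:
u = -9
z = 9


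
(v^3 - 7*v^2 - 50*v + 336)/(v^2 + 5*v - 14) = (v^2 - 14*v + 48)/(v - 2)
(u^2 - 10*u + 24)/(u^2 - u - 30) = (u - 4)/(u + 5)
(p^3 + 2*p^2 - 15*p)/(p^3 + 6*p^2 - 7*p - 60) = p/(p + 4)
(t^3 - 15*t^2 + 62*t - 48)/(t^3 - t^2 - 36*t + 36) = (t - 8)/(t + 6)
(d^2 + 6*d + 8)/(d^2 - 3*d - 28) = (d + 2)/(d - 7)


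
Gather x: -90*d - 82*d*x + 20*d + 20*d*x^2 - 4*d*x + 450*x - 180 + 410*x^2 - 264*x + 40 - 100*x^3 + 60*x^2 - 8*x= -70*d - 100*x^3 + x^2*(20*d + 470) + x*(178 - 86*d) - 140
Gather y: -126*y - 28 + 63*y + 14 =-63*y - 14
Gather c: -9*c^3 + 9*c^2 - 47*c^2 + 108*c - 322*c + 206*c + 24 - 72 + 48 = -9*c^3 - 38*c^2 - 8*c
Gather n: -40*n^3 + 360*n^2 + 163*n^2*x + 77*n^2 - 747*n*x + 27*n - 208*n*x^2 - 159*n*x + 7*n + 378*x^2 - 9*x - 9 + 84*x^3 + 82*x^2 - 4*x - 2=-40*n^3 + n^2*(163*x + 437) + n*(-208*x^2 - 906*x + 34) + 84*x^3 + 460*x^2 - 13*x - 11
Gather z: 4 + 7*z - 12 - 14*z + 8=-7*z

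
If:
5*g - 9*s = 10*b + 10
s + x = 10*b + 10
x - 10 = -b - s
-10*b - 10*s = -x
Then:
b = 0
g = 40/11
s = 10/11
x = 100/11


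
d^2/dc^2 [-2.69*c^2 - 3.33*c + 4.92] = -5.38000000000000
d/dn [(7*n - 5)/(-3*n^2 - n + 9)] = (-21*n^2 - 7*n + (6*n + 1)*(7*n - 5) + 63)/(3*n^2 + n - 9)^2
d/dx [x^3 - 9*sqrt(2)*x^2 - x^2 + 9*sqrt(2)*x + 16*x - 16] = 3*x^2 - 18*sqrt(2)*x - 2*x + 9*sqrt(2) + 16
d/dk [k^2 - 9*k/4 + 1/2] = 2*k - 9/4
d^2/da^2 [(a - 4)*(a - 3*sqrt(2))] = 2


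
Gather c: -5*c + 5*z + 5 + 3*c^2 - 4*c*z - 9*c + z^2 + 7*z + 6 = 3*c^2 + c*(-4*z - 14) + z^2 + 12*z + 11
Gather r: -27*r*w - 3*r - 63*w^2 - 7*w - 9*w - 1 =r*(-27*w - 3) - 63*w^2 - 16*w - 1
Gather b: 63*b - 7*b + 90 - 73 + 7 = 56*b + 24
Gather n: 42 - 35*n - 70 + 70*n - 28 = 35*n - 56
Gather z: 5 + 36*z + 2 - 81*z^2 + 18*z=-81*z^2 + 54*z + 7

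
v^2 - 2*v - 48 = (v - 8)*(v + 6)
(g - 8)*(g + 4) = g^2 - 4*g - 32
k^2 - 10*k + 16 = (k - 8)*(k - 2)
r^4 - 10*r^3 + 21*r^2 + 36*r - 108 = (r - 6)*(r - 3)^2*(r + 2)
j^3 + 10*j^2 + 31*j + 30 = (j + 2)*(j + 3)*(j + 5)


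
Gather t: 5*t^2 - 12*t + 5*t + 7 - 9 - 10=5*t^2 - 7*t - 12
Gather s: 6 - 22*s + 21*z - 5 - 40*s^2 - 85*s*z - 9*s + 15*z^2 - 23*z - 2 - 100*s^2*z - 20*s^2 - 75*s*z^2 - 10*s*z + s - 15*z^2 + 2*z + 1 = s^2*(-100*z - 60) + s*(-75*z^2 - 95*z - 30)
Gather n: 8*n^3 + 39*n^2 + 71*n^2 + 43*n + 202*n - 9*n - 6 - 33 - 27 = 8*n^3 + 110*n^2 + 236*n - 66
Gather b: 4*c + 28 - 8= 4*c + 20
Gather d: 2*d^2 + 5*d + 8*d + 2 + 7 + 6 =2*d^2 + 13*d + 15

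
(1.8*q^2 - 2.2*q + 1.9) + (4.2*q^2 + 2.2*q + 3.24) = 6.0*q^2 + 5.14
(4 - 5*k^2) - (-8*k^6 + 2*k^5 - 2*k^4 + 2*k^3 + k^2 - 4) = 8*k^6 - 2*k^5 + 2*k^4 - 2*k^3 - 6*k^2 + 8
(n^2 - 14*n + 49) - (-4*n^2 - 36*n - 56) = 5*n^2 + 22*n + 105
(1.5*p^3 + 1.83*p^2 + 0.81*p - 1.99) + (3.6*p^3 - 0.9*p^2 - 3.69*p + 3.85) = 5.1*p^3 + 0.93*p^2 - 2.88*p + 1.86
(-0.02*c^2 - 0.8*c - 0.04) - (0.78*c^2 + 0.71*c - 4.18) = -0.8*c^2 - 1.51*c + 4.14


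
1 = 1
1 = 1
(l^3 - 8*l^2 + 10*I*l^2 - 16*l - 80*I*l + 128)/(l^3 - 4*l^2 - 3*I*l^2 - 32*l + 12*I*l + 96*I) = (l^2 + 10*I*l - 16)/(l^2 + l*(4 - 3*I) - 12*I)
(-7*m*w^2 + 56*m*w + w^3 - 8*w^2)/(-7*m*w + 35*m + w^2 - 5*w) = w*(w - 8)/(w - 5)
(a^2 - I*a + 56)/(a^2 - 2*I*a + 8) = (a^2 - I*a + 56)/(a^2 - 2*I*a + 8)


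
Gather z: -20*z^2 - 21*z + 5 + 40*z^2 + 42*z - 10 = 20*z^2 + 21*z - 5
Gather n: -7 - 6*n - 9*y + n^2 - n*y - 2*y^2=n^2 + n*(-y - 6) - 2*y^2 - 9*y - 7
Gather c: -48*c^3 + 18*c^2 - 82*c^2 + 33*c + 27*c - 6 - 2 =-48*c^3 - 64*c^2 + 60*c - 8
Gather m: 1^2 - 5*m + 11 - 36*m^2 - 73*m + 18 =-36*m^2 - 78*m + 30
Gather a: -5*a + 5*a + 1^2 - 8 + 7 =0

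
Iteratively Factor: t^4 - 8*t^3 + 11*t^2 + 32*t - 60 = (t - 2)*(t^3 - 6*t^2 - t + 30) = (t - 2)*(t + 2)*(t^2 - 8*t + 15) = (t - 3)*(t - 2)*(t + 2)*(t - 5)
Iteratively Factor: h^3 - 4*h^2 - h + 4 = (h - 4)*(h^2 - 1) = (h - 4)*(h - 1)*(h + 1)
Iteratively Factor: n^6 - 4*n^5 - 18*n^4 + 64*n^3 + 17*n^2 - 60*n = (n)*(n^5 - 4*n^4 - 18*n^3 + 64*n^2 + 17*n - 60) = n*(n - 5)*(n^4 + n^3 - 13*n^2 - n + 12) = n*(n - 5)*(n - 3)*(n^3 + 4*n^2 - n - 4) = n*(n - 5)*(n - 3)*(n + 1)*(n^2 + 3*n - 4) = n*(n - 5)*(n - 3)*(n + 1)*(n + 4)*(n - 1)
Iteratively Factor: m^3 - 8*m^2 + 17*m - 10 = (m - 2)*(m^2 - 6*m + 5) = (m - 5)*(m - 2)*(m - 1)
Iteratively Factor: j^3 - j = (j - 1)*(j^2 + j) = (j - 1)*(j + 1)*(j)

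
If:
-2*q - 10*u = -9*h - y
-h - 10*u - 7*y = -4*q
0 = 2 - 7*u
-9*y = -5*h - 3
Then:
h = 645/896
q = 1951/896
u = 2/7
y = 657/896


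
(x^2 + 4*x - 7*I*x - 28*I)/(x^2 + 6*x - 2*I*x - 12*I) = (x^2 + x*(4 - 7*I) - 28*I)/(x^2 + 2*x*(3 - I) - 12*I)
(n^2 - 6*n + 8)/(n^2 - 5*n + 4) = (n - 2)/(n - 1)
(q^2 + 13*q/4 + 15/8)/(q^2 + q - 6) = (q^2 + 13*q/4 + 15/8)/(q^2 + q - 6)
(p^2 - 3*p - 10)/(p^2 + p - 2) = (p - 5)/(p - 1)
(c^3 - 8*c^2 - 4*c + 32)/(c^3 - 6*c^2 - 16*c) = (c - 2)/c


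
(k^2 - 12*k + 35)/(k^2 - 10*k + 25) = (k - 7)/(k - 5)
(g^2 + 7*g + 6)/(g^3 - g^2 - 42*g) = (g + 1)/(g*(g - 7))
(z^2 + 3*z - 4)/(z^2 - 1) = (z + 4)/(z + 1)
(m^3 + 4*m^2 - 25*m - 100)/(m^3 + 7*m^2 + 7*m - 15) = (m^2 - m - 20)/(m^2 + 2*m - 3)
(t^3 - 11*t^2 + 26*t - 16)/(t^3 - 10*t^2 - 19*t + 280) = (t^2 - 3*t + 2)/(t^2 - 2*t - 35)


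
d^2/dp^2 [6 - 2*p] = 0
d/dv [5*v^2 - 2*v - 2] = 10*v - 2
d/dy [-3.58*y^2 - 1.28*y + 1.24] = -7.16*y - 1.28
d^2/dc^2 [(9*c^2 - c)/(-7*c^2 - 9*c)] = 1232/(343*c^3 + 1323*c^2 + 1701*c + 729)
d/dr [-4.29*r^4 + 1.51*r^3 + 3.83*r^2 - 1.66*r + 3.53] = -17.16*r^3 + 4.53*r^2 + 7.66*r - 1.66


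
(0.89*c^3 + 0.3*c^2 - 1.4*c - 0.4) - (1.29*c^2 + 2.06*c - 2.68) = 0.89*c^3 - 0.99*c^2 - 3.46*c + 2.28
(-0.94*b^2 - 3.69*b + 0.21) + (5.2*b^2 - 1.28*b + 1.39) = 4.26*b^2 - 4.97*b + 1.6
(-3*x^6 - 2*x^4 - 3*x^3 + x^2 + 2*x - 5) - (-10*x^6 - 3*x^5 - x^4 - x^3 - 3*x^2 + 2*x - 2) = 7*x^6 + 3*x^5 - x^4 - 2*x^3 + 4*x^2 - 3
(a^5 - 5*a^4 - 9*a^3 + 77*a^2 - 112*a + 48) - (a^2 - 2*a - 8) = a^5 - 5*a^4 - 9*a^3 + 76*a^2 - 110*a + 56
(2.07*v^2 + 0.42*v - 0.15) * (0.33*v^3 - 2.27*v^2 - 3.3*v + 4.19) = 0.6831*v^5 - 4.5603*v^4 - 7.8339*v^3 + 7.6278*v^2 + 2.2548*v - 0.6285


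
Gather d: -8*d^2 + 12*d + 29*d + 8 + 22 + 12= -8*d^2 + 41*d + 42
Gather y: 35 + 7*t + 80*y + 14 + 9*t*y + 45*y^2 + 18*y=7*t + 45*y^2 + y*(9*t + 98) + 49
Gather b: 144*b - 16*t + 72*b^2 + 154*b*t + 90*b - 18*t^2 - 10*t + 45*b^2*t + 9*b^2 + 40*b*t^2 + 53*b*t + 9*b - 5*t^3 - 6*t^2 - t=b^2*(45*t + 81) + b*(40*t^2 + 207*t + 243) - 5*t^3 - 24*t^2 - 27*t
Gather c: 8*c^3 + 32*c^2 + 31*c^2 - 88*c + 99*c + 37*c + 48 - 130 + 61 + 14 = 8*c^3 + 63*c^2 + 48*c - 7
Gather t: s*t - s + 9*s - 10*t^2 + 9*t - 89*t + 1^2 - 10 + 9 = 8*s - 10*t^2 + t*(s - 80)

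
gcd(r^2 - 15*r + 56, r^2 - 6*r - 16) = r - 8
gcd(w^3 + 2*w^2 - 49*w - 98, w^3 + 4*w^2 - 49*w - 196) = w^2 - 49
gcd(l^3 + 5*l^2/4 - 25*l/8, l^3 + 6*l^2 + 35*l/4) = l^2 + 5*l/2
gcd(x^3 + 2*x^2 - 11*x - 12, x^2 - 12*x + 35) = 1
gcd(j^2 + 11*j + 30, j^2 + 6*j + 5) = j + 5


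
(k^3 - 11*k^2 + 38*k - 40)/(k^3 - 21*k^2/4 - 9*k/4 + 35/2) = 4*(k - 4)/(4*k + 7)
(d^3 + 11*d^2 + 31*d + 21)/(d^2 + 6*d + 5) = (d^2 + 10*d + 21)/(d + 5)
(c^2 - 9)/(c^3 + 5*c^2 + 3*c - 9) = (c - 3)/(c^2 + 2*c - 3)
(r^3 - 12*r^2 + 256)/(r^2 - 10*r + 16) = (r^2 - 4*r - 32)/(r - 2)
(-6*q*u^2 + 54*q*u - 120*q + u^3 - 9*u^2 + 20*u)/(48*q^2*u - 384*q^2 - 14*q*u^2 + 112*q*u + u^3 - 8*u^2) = (-u^2 + 9*u - 20)/(8*q*u - 64*q - u^2 + 8*u)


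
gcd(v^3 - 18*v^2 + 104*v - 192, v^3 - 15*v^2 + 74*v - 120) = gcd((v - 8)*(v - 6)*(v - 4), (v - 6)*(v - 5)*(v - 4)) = v^2 - 10*v + 24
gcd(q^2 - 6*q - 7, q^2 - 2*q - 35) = q - 7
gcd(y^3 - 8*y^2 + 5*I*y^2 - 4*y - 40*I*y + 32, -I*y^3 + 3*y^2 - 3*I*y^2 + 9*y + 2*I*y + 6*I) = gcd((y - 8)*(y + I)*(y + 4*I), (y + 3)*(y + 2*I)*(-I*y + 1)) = y + I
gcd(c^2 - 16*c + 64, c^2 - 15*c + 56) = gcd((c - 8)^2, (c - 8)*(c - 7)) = c - 8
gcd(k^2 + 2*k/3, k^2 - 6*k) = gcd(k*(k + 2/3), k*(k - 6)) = k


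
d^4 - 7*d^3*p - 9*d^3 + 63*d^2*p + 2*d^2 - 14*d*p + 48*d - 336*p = (d - 8)*(d - 3)*(d + 2)*(d - 7*p)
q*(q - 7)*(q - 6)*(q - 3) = q^4 - 16*q^3 + 81*q^2 - 126*q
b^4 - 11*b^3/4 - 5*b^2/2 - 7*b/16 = b*(b - 7/2)*(b + 1/4)*(b + 1/2)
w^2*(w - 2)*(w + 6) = w^4 + 4*w^3 - 12*w^2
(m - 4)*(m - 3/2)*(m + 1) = m^3 - 9*m^2/2 + m/2 + 6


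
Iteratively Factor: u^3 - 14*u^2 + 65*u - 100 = (u - 5)*(u^2 - 9*u + 20) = (u - 5)*(u - 4)*(u - 5)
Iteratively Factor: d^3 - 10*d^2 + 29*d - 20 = (d - 5)*(d^2 - 5*d + 4) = (d - 5)*(d - 1)*(d - 4)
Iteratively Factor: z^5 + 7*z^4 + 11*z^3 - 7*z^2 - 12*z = (z + 3)*(z^4 + 4*z^3 - z^2 - 4*z) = z*(z + 3)*(z^3 + 4*z^2 - z - 4) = z*(z + 1)*(z + 3)*(z^2 + 3*z - 4) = z*(z + 1)*(z + 3)*(z + 4)*(z - 1)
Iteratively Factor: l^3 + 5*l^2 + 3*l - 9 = (l - 1)*(l^2 + 6*l + 9) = (l - 1)*(l + 3)*(l + 3)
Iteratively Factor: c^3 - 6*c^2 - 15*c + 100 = (c - 5)*(c^2 - c - 20) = (c - 5)*(c + 4)*(c - 5)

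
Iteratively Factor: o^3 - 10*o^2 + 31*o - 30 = (o - 3)*(o^2 - 7*o + 10) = (o - 5)*(o - 3)*(o - 2)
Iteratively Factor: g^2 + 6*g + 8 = (g + 2)*(g + 4)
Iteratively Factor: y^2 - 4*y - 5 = (y - 5)*(y + 1)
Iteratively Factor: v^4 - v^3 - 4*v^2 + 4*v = (v)*(v^3 - v^2 - 4*v + 4) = v*(v - 1)*(v^2 - 4) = v*(v - 2)*(v - 1)*(v + 2)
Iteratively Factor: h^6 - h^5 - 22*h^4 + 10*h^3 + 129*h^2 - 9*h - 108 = (h + 1)*(h^5 - 2*h^4 - 20*h^3 + 30*h^2 + 99*h - 108) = (h - 3)*(h + 1)*(h^4 + h^3 - 17*h^2 - 21*h + 36) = (h - 3)*(h + 1)*(h + 3)*(h^3 - 2*h^2 - 11*h + 12) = (h - 3)*(h + 1)*(h + 3)^2*(h^2 - 5*h + 4) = (h - 4)*(h - 3)*(h + 1)*(h + 3)^2*(h - 1)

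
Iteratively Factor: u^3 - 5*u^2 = (u - 5)*(u^2) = u*(u - 5)*(u)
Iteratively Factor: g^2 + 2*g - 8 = (g + 4)*(g - 2)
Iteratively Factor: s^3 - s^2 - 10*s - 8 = (s + 1)*(s^2 - 2*s - 8) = (s - 4)*(s + 1)*(s + 2)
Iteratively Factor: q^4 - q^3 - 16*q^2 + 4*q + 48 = (q - 2)*(q^3 + q^2 - 14*q - 24) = (q - 2)*(q + 3)*(q^2 - 2*q - 8) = (q - 4)*(q - 2)*(q + 3)*(q + 2)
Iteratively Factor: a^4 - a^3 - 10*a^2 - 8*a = (a)*(a^3 - a^2 - 10*a - 8) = a*(a + 1)*(a^2 - 2*a - 8) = a*(a - 4)*(a + 1)*(a + 2)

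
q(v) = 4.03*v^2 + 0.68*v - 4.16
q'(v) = 8.06*v + 0.68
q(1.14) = 1.85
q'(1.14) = 9.87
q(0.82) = -0.89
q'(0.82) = 7.29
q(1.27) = 3.20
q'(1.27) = 10.92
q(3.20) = 39.28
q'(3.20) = 26.47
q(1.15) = 1.95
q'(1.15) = 9.95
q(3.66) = 52.31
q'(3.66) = 30.18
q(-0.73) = -2.51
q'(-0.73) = -5.20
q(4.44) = 78.31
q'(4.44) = 36.47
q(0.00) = -4.16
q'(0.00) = 0.68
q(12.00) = 584.32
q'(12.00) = 97.40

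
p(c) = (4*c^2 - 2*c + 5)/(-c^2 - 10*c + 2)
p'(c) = (2*c + 10)*(4*c^2 - 2*c + 5)/(-c^2 - 10*c + 2)^2 + (8*c - 2)/(-c^2 - 10*c + 2)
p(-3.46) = 2.43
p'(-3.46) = -0.90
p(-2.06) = 1.42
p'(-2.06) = -0.55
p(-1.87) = 1.32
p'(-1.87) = -0.51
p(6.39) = -1.51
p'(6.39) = -0.14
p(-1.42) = 1.12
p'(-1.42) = -0.38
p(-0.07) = 1.91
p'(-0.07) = 6.05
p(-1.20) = 1.05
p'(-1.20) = -0.29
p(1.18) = -0.73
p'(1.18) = 0.15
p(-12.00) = -27.50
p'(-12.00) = -13.05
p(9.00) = -1.84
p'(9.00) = -0.11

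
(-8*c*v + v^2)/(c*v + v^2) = (-8*c + v)/(c + v)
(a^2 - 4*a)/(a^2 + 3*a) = (a - 4)/(a + 3)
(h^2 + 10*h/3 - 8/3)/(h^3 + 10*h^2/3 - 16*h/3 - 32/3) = (3*h - 2)/(3*h^2 - 2*h - 8)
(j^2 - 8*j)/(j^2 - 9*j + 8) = j/(j - 1)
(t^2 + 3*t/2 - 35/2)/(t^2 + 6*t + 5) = (t - 7/2)/(t + 1)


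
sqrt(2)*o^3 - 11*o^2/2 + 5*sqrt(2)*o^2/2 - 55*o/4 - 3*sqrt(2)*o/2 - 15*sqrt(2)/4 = (o + 5/2)*(o - 3*sqrt(2))*(sqrt(2)*o + 1/2)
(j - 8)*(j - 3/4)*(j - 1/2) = j^3 - 37*j^2/4 + 83*j/8 - 3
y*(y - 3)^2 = y^3 - 6*y^2 + 9*y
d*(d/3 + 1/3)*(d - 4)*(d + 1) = d^4/3 - 2*d^3/3 - 7*d^2/3 - 4*d/3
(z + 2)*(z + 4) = z^2 + 6*z + 8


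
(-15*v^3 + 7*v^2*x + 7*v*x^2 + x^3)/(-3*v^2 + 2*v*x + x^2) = 5*v + x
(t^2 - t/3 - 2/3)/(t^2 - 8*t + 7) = (t + 2/3)/(t - 7)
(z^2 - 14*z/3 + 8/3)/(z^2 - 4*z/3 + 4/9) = 3*(z - 4)/(3*z - 2)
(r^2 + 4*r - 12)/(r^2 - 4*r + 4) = (r + 6)/(r - 2)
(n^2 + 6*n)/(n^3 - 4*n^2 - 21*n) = (n + 6)/(n^2 - 4*n - 21)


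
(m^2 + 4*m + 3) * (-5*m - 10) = -5*m^3 - 30*m^2 - 55*m - 30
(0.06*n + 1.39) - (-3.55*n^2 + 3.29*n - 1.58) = 3.55*n^2 - 3.23*n + 2.97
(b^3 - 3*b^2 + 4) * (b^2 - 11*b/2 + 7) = b^5 - 17*b^4/2 + 47*b^3/2 - 17*b^2 - 22*b + 28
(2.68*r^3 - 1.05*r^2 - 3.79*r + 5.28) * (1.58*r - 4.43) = 4.2344*r^4 - 13.5314*r^3 - 1.3367*r^2 + 25.1321*r - 23.3904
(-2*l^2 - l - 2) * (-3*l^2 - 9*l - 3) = 6*l^4 + 21*l^3 + 21*l^2 + 21*l + 6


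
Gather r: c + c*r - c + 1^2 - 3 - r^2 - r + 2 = -r^2 + r*(c - 1)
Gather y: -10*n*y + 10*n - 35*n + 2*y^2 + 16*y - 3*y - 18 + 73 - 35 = -25*n + 2*y^2 + y*(13 - 10*n) + 20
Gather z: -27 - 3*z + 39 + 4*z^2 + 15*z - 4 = 4*z^2 + 12*z + 8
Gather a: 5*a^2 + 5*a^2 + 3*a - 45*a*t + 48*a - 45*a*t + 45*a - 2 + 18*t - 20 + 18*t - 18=10*a^2 + a*(96 - 90*t) + 36*t - 40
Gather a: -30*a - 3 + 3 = -30*a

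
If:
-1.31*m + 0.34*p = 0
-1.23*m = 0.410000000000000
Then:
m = -0.33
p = -1.28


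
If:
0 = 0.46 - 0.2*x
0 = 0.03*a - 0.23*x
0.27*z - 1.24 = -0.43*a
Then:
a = 17.63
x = 2.30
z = -23.49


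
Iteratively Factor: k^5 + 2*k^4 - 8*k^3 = (k + 4)*(k^4 - 2*k^3) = k*(k + 4)*(k^3 - 2*k^2) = k*(k - 2)*(k + 4)*(k^2) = k^2*(k - 2)*(k + 4)*(k)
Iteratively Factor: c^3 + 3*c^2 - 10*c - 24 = (c + 2)*(c^2 + c - 12) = (c + 2)*(c + 4)*(c - 3)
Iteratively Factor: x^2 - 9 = (x - 3)*(x + 3)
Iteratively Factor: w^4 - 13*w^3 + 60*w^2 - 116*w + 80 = (w - 2)*(w^3 - 11*w^2 + 38*w - 40) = (w - 2)^2*(w^2 - 9*w + 20) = (w - 5)*(w - 2)^2*(w - 4)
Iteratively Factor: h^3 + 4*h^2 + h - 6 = (h + 2)*(h^2 + 2*h - 3) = (h - 1)*(h + 2)*(h + 3)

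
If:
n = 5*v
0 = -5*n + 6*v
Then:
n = 0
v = 0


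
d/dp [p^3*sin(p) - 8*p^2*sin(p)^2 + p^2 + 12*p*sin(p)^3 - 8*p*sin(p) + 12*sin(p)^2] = p^3*cos(p) + 3*p^2*sin(p) - 8*p^2*sin(2*p) + p*cos(p) + 8*p*cos(2*p) - 9*p*cos(3*p) - 6*p + sin(p) + 12*sin(2*p) - 3*sin(3*p)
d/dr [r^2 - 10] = 2*r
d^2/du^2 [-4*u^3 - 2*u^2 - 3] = -24*u - 4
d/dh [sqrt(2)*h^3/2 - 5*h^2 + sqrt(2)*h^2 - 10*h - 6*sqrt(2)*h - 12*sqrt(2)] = 3*sqrt(2)*h^2/2 - 10*h + 2*sqrt(2)*h - 10 - 6*sqrt(2)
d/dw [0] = 0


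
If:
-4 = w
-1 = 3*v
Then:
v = -1/3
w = -4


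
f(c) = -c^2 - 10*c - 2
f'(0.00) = -10.00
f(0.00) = -2.00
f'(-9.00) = 8.00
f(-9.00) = 7.00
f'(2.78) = -15.56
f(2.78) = -37.53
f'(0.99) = -11.98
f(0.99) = -12.88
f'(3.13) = -16.26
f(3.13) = -43.10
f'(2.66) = -15.32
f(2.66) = -35.68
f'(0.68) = -11.36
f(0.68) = -9.26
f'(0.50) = -11.00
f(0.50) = -7.25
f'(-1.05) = -7.90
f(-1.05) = 7.40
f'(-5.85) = 1.70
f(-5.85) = 22.28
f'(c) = -2*c - 10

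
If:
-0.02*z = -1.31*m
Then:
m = 0.0152671755725191*z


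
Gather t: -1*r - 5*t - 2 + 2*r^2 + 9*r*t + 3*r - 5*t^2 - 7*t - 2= 2*r^2 + 2*r - 5*t^2 + t*(9*r - 12) - 4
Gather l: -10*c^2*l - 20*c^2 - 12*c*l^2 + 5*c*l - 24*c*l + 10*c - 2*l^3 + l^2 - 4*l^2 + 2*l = -20*c^2 + 10*c - 2*l^3 + l^2*(-12*c - 3) + l*(-10*c^2 - 19*c + 2)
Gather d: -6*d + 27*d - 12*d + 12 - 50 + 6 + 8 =9*d - 24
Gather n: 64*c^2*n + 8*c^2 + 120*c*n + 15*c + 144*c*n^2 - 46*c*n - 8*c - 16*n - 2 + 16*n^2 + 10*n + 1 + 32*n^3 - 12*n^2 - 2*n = 8*c^2 + 7*c + 32*n^3 + n^2*(144*c + 4) + n*(64*c^2 + 74*c - 8) - 1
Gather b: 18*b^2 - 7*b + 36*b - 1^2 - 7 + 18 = 18*b^2 + 29*b + 10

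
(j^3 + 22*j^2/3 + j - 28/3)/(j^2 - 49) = (3*j^2 + j - 4)/(3*(j - 7))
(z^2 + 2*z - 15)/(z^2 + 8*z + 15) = (z - 3)/(z + 3)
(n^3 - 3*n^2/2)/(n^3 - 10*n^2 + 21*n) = n*(2*n - 3)/(2*(n^2 - 10*n + 21))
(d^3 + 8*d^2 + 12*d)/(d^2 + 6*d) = d + 2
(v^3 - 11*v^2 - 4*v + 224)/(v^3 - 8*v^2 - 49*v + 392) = (v + 4)/(v + 7)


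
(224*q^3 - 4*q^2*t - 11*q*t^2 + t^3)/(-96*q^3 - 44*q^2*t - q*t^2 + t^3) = (-7*q + t)/(3*q + t)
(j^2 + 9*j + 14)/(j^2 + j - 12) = (j^2 + 9*j + 14)/(j^2 + j - 12)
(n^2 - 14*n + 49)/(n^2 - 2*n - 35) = (n - 7)/(n + 5)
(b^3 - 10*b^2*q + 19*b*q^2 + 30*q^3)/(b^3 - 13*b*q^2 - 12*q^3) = (-b^2 + 11*b*q - 30*q^2)/(-b^2 + b*q + 12*q^2)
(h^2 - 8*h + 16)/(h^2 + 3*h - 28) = (h - 4)/(h + 7)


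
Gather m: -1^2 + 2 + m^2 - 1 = m^2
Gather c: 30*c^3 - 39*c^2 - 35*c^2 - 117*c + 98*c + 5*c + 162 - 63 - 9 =30*c^3 - 74*c^2 - 14*c + 90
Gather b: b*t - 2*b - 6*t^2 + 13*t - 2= b*(t - 2) - 6*t^2 + 13*t - 2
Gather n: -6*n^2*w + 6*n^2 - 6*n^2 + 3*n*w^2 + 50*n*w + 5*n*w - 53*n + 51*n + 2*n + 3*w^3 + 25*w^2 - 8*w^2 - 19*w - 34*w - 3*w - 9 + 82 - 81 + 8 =-6*n^2*w + n*(3*w^2 + 55*w) + 3*w^3 + 17*w^2 - 56*w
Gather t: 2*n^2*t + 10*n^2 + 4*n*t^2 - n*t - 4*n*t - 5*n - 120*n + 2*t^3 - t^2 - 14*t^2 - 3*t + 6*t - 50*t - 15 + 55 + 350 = 10*n^2 - 125*n + 2*t^3 + t^2*(4*n - 15) + t*(2*n^2 - 5*n - 47) + 390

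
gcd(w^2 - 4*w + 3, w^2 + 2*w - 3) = w - 1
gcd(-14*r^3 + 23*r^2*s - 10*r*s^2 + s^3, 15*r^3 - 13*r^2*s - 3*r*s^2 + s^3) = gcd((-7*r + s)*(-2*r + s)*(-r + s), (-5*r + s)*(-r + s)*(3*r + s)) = r - s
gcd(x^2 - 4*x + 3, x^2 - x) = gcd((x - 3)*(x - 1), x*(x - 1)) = x - 1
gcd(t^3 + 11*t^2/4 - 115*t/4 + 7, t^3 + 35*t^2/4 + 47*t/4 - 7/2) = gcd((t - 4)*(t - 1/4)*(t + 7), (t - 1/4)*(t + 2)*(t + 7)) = t^2 + 27*t/4 - 7/4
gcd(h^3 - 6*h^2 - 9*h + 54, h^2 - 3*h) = h - 3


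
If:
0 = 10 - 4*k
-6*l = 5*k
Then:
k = 5/2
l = -25/12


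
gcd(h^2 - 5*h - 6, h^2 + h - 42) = h - 6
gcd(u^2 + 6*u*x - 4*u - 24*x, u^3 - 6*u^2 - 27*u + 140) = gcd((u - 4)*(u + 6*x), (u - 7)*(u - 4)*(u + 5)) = u - 4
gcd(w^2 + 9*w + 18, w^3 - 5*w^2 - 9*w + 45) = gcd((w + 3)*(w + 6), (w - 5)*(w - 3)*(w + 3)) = w + 3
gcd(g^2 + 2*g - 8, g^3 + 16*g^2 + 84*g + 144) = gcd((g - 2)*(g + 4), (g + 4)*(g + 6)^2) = g + 4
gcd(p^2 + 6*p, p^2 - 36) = p + 6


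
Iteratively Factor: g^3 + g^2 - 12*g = (g + 4)*(g^2 - 3*g) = (g - 3)*(g + 4)*(g)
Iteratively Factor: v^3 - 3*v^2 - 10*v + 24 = (v - 2)*(v^2 - v - 12) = (v - 2)*(v + 3)*(v - 4)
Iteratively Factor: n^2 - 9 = (n + 3)*(n - 3)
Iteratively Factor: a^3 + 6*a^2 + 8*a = (a)*(a^2 + 6*a + 8) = a*(a + 2)*(a + 4)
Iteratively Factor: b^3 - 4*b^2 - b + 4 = (b - 4)*(b^2 - 1) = (b - 4)*(b - 1)*(b + 1)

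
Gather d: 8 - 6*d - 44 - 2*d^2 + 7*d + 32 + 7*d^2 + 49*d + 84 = 5*d^2 + 50*d + 80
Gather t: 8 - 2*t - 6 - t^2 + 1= -t^2 - 2*t + 3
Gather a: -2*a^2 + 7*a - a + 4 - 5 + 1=-2*a^2 + 6*a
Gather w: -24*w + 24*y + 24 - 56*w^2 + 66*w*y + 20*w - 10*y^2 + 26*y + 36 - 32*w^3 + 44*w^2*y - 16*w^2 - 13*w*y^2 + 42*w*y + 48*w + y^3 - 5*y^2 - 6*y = -32*w^3 + w^2*(44*y - 72) + w*(-13*y^2 + 108*y + 44) + y^3 - 15*y^2 + 44*y + 60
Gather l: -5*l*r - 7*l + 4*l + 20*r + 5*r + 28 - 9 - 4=l*(-5*r - 3) + 25*r + 15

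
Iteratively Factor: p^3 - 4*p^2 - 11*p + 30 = (p + 3)*(p^2 - 7*p + 10) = (p - 5)*(p + 3)*(p - 2)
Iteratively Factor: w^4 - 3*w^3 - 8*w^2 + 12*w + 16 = (w - 2)*(w^3 - w^2 - 10*w - 8) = (w - 2)*(w + 2)*(w^2 - 3*w - 4) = (w - 4)*(w - 2)*(w + 2)*(w + 1)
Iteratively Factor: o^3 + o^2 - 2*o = (o + 2)*(o^2 - o) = (o - 1)*(o + 2)*(o)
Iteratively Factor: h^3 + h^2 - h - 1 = (h + 1)*(h^2 - 1) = (h - 1)*(h + 1)*(h + 1)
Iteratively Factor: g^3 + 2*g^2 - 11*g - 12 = (g + 1)*(g^2 + g - 12) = (g + 1)*(g + 4)*(g - 3)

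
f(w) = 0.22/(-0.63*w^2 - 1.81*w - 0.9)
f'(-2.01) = -4.28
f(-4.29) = -0.05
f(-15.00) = -0.00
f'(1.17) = 0.05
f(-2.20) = 6.71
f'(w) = 0.22*(1.26*w + 1.81)/(-0.63*w^2 - 1.81*w - 0.9)^2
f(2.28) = -0.03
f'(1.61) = 0.03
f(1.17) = -0.06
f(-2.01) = 1.14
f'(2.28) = 0.01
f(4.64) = -0.01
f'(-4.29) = -0.04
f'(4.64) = 0.00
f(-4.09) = -0.05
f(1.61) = -0.04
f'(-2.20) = -196.72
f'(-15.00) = -0.00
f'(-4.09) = -0.05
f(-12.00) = -0.00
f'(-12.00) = -0.00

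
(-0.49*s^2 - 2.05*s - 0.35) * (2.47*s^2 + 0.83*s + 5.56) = -1.2103*s^4 - 5.4702*s^3 - 5.2904*s^2 - 11.6885*s - 1.946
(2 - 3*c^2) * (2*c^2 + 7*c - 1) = -6*c^4 - 21*c^3 + 7*c^2 + 14*c - 2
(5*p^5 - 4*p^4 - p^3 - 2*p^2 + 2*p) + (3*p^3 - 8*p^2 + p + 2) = 5*p^5 - 4*p^4 + 2*p^3 - 10*p^2 + 3*p + 2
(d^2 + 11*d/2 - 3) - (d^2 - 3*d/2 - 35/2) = 7*d + 29/2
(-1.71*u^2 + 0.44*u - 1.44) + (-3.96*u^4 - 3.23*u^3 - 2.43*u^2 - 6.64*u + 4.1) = -3.96*u^4 - 3.23*u^3 - 4.14*u^2 - 6.2*u + 2.66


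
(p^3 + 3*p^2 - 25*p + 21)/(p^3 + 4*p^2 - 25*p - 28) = (p^2 - 4*p + 3)/(p^2 - 3*p - 4)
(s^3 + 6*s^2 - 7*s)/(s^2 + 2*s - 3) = s*(s + 7)/(s + 3)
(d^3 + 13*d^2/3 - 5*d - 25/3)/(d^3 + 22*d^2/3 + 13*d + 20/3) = (3*d - 5)/(3*d + 4)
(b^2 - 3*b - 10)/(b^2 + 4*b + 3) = (b^2 - 3*b - 10)/(b^2 + 4*b + 3)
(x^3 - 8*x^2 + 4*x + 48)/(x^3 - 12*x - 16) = (x - 6)/(x + 2)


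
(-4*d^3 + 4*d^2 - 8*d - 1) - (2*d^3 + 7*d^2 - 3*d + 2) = -6*d^3 - 3*d^2 - 5*d - 3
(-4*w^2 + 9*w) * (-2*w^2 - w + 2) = 8*w^4 - 14*w^3 - 17*w^2 + 18*w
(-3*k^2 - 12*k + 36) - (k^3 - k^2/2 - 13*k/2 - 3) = -k^3 - 5*k^2/2 - 11*k/2 + 39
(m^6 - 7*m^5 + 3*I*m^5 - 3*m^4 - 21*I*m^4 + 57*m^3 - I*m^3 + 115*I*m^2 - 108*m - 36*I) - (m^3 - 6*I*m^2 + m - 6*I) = m^6 - 7*m^5 + 3*I*m^5 - 3*m^4 - 21*I*m^4 + 56*m^3 - I*m^3 + 121*I*m^2 - 109*m - 30*I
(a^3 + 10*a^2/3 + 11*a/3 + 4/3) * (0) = 0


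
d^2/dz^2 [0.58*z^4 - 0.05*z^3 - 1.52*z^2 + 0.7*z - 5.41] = 6.96*z^2 - 0.3*z - 3.04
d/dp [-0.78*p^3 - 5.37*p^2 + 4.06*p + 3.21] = -2.34*p^2 - 10.74*p + 4.06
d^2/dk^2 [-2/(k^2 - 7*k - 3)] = 4*(-k^2 + 7*k + (2*k - 7)^2 + 3)/(-k^2 + 7*k + 3)^3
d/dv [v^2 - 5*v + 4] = 2*v - 5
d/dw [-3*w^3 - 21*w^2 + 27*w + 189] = -9*w^2 - 42*w + 27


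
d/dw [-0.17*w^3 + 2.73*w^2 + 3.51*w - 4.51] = -0.51*w^2 + 5.46*w + 3.51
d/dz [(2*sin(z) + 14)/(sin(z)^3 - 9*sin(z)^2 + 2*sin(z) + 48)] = 4*(-sin(z)^3 - 6*sin(z)^2 + 63*sin(z) + 17)*cos(z)/(sin(z)^3 - 9*sin(z)^2 + 2*sin(z) + 48)^2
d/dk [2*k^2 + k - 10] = 4*k + 1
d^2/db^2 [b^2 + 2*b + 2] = 2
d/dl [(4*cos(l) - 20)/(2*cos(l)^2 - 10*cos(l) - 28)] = 2*(cos(l)^2 - 10*cos(l) + 39)*sin(l)/(sin(l)^2 + 5*cos(l) + 13)^2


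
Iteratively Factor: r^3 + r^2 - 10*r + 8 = (r + 4)*(r^2 - 3*r + 2) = (r - 1)*(r + 4)*(r - 2)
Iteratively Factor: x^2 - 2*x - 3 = (x + 1)*(x - 3)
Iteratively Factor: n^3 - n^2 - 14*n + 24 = (n - 2)*(n^2 + n - 12) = (n - 2)*(n + 4)*(n - 3)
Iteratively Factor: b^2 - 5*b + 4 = (b - 4)*(b - 1)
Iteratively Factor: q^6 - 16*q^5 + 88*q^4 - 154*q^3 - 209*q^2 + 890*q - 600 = (q - 4)*(q^5 - 12*q^4 + 40*q^3 + 6*q^2 - 185*q + 150) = (q - 4)*(q - 3)*(q^4 - 9*q^3 + 13*q^2 + 45*q - 50) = (q - 5)*(q - 4)*(q - 3)*(q^3 - 4*q^2 - 7*q + 10) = (q - 5)^2*(q - 4)*(q - 3)*(q^2 + q - 2) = (q - 5)^2*(q - 4)*(q - 3)*(q + 2)*(q - 1)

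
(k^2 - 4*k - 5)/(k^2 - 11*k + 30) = (k + 1)/(k - 6)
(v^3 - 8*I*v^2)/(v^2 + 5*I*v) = v*(v - 8*I)/(v + 5*I)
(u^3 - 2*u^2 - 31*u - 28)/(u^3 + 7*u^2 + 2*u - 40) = (u^2 - 6*u - 7)/(u^2 + 3*u - 10)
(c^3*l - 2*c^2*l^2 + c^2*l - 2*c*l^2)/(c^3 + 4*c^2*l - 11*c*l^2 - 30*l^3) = c*l*(c^2 - 2*c*l + c - 2*l)/(c^3 + 4*c^2*l - 11*c*l^2 - 30*l^3)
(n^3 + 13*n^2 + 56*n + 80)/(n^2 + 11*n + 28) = (n^2 + 9*n + 20)/(n + 7)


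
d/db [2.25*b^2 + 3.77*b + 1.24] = 4.5*b + 3.77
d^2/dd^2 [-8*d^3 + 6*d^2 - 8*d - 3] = 12 - 48*d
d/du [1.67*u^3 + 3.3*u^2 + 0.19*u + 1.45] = 5.01*u^2 + 6.6*u + 0.19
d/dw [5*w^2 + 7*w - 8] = 10*w + 7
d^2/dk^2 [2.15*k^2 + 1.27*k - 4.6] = 4.30000000000000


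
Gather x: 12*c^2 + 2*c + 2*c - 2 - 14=12*c^2 + 4*c - 16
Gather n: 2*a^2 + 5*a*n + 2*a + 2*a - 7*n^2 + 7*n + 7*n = 2*a^2 + 4*a - 7*n^2 + n*(5*a + 14)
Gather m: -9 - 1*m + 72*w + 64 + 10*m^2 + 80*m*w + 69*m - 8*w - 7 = 10*m^2 + m*(80*w + 68) + 64*w + 48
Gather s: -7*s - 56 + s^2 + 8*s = s^2 + s - 56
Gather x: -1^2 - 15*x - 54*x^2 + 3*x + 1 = -54*x^2 - 12*x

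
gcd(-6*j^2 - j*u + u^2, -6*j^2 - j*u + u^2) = -6*j^2 - j*u + u^2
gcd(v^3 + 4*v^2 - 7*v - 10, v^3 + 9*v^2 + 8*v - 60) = v^2 + 3*v - 10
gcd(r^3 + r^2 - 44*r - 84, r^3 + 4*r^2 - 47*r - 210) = r^2 - r - 42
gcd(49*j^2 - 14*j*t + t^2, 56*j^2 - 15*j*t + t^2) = -7*j + t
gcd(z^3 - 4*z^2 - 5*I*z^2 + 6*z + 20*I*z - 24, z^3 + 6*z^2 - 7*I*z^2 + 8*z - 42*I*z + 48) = z + I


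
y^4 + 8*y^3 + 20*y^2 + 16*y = y*(y + 2)^2*(y + 4)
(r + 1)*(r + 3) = r^2 + 4*r + 3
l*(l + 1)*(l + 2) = l^3 + 3*l^2 + 2*l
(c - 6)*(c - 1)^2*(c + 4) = c^4 - 4*c^3 - 19*c^2 + 46*c - 24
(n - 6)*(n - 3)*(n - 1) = n^3 - 10*n^2 + 27*n - 18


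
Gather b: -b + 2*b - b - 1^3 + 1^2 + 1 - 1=0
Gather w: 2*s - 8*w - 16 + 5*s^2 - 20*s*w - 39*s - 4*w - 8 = 5*s^2 - 37*s + w*(-20*s - 12) - 24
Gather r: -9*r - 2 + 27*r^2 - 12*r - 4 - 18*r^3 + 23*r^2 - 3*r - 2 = -18*r^3 + 50*r^2 - 24*r - 8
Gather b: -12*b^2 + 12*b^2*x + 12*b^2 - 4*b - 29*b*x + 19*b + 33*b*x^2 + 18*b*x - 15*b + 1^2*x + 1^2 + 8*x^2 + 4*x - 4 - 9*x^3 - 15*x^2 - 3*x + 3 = 12*b^2*x + b*(33*x^2 - 11*x) - 9*x^3 - 7*x^2 + 2*x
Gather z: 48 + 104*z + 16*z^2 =16*z^2 + 104*z + 48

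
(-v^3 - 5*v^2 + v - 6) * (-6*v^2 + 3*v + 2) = 6*v^5 + 27*v^4 - 23*v^3 + 29*v^2 - 16*v - 12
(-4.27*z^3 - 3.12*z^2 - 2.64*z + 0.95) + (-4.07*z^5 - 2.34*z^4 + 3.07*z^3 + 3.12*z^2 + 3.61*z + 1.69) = -4.07*z^5 - 2.34*z^4 - 1.2*z^3 + 0.97*z + 2.64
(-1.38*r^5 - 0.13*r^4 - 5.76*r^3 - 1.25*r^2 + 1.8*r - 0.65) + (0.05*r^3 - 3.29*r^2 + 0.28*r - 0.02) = -1.38*r^5 - 0.13*r^4 - 5.71*r^3 - 4.54*r^2 + 2.08*r - 0.67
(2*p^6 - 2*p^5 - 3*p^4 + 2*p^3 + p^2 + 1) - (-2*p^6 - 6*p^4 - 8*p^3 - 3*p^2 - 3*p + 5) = 4*p^6 - 2*p^5 + 3*p^4 + 10*p^3 + 4*p^2 + 3*p - 4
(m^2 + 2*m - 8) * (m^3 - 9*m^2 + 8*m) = m^5 - 7*m^4 - 18*m^3 + 88*m^2 - 64*m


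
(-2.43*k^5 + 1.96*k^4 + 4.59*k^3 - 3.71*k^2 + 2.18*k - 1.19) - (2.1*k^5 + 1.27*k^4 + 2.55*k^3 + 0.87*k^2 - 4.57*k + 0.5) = -4.53*k^5 + 0.69*k^4 + 2.04*k^3 - 4.58*k^2 + 6.75*k - 1.69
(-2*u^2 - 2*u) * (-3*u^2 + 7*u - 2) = 6*u^4 - 8*u^3 - 10*u^2 + 4*u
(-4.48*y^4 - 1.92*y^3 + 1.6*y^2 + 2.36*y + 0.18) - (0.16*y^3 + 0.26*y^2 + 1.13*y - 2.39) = -4.48*y^4 - 2.08*y^3 + 1.34*y^2 + 1.23*y + 2.57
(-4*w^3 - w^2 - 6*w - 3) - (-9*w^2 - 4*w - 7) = -4*w^3 + 8*w^2 - 2*w + 4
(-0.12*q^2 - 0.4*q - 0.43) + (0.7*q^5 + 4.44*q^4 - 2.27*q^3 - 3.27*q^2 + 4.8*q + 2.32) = 0.7*q^5 + 4.44*q^4 - 2.27*q^3 - 3.39*q^2 + 4.4*q + 1.89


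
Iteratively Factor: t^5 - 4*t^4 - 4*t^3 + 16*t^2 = (t - 2)*(t^4 - 2*t^3 - 8*t^2) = (t - 4)*(t - 2)*(t^3 + 2*t^2) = t*(t - 4)*(t - 2)*(t^2 + 2*t) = t^2*(t - 4)*(t - 2)*(t + 2)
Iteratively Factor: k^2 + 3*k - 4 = (k - 1)*(k + 4)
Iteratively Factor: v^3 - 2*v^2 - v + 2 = (v - 2)*(v^2 - 1) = (v - 2)*(v - 1)*(v + 1)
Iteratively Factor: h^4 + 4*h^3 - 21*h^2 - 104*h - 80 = (h - 5)*(h^3 + 9*h^2 + 24*h + 16) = (h - 5)*(h + 4)*(h^2 + 5*h + 4) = (h - 5)*(h + 1)*(h + 4)*(h + 4)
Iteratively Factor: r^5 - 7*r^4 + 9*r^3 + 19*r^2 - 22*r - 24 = (r + 1)*(r^4 - 8*r^3 + 17*r^2 + 2*r - 24) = (r - 3)*(r + 1)*(r^3 - 5*r^2 + 2*r + 8) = (r - 4)*(r - 3)*(r + 1)*(r^2 - r - 2) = (r - 4)*(r - 3)*(r - 2)*(r + 1)*(r + 1)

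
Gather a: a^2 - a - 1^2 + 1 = a^2 - a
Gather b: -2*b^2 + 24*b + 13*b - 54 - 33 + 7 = -2*b^2 + 37*b - 80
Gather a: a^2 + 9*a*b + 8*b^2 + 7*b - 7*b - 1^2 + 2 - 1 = a^2 + 9*a*b + 8*b^2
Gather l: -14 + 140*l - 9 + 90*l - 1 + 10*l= 240*l - 24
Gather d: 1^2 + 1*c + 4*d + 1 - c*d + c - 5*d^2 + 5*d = 2*c - 5*d^2 + d*(9 - c) + 2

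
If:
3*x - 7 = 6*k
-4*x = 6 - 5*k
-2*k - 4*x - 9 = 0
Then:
No Solution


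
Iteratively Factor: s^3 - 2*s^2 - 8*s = (s - 4)*(s^2 + 2*s) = (s - 4)*(s + 2)*(s)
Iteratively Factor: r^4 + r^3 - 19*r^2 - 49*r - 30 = (r + 2)*(r^3 - r^2 - 17*r - 15) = (r - 5)*(r + 2)*(r^2 + 4*r + 3) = (r - 5)*(r + 1)*(r + 2)*(r + 3)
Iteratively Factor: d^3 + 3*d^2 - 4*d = (d - 1)*(d^2 + 4*d) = (d - 1)*(d + 4)*(d)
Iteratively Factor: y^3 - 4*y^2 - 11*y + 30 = (y + 3)*(y^2 - 7*y + 10) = (y - 5)*(y + 3)*(y - 2)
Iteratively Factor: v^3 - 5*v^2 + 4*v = (v - 4)*(v^2 - v) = (v - 4)*(v - 1)*(v)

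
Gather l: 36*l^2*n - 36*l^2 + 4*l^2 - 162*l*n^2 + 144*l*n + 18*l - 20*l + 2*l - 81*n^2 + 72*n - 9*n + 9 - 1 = l^2*(36*n - 32) + l*(-162*n^2 + 144*n) - 81*n^2 + 63*n + 8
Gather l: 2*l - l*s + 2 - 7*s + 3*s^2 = l*(2 - s) + 3*s^2 - 7*s + 2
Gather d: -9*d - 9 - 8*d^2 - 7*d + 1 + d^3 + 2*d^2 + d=d^3 - 6*d^2 - 15*d - 8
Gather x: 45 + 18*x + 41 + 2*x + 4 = 20*x + 90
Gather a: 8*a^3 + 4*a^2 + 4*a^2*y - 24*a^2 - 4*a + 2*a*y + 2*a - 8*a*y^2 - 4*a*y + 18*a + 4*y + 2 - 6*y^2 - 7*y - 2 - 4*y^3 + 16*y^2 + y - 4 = 8*a^3 + a^2*(4*y - 20) + a*(-8*y^2 - 2*y + 16) - 4*y^3 + 10*y^2 - 2*y - 4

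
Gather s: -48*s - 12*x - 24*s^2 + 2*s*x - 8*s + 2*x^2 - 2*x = -24*s^2 + s*(2*x - 56) + 2*x^2 - 14*x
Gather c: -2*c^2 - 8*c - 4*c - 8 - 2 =-2*c^2 - 12*c - 10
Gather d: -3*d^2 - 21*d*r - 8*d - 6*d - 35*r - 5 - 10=-3*d^2 + d*(-21*r - 14) - 35*r - 15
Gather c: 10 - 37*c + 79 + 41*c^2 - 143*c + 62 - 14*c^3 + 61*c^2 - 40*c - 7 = -14*c^3 + 102*c^2 - 220*c + 144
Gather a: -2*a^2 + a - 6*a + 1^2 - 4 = -2*a^2 - 5*a - 3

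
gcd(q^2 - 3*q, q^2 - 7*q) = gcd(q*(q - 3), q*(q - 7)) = q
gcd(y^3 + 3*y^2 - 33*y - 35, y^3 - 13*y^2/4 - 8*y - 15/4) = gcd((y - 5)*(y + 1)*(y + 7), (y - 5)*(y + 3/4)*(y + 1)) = y^2 - 4*y - 5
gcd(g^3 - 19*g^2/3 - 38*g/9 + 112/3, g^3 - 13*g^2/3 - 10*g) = g - 6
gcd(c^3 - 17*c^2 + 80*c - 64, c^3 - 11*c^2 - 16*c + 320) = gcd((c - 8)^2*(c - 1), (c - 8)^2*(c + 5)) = c^2 - 16*c + 64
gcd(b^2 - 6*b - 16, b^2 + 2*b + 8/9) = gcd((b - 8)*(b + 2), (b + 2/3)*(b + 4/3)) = 1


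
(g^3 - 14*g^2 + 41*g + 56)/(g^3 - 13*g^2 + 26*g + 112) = (g + 1)/(g + 2)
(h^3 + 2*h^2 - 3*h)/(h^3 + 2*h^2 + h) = (h^2 + 2*h - 3)/(h^2 + 2*h + 1)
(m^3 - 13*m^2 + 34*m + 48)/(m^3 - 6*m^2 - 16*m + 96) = (m^2 - 7*m - 8)/(m^2 - 16)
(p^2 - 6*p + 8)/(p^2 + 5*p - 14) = (p - 4)/(p + 7)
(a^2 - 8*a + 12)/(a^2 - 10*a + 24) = (a - 2)/(a - 4)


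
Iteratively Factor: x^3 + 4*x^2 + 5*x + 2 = (x + 1)*(x^2 + 3*x + 2) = (x + 1)^2*(x + 2)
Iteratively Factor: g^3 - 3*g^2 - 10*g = (g + 2)*(g^2 - 5*g) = g*(g + 2)*(g - 5)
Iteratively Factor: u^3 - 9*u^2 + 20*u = (u)*(u^2 - 9*u + 20) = u*(u - 4)*(u - 5)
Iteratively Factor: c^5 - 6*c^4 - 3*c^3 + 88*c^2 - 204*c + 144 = (c - 3)*(c^4 - 3*c^3 - 12*c^2 + 52*c - 48) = (c - 3)*(c - 2)*(c^3 - c^2 - 14*c + 24) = (c - 3)*(c - 2)^2*(c^2 + c - 12) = (c - 3)*(c - 2)^2*(c + 4)*(c - 3)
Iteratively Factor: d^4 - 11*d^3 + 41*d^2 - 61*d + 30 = (d - 1)*(d^3 - 10*d^2 + 31*d - 30) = (d - 3)*(d - 1)*(d^2 - 7*d + 10) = (d - 3)*(d - 2)*(d - 1)*(d - 5)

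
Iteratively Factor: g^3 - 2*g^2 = (g)*(g^2 - 2*g) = g^2*(g - 2)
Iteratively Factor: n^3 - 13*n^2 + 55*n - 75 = (n - 3)*(n^2 - 10*n + 25) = (n - 5)*(n - 3)*(n - 5)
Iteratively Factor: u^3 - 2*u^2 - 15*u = (u + 3)*(u^2 - 5*u) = u*(u + 3)*(u - 5)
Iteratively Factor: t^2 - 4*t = (t - 4)*(t)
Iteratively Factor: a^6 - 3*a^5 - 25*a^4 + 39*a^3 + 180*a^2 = (a + 3)*(a^5 - 6*a^4 - 7*a^3 + 60*a^2) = (a - 5)*(a + 3)*(a^4 - a^3 - 12*a^2) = a*(a - 5)*(a + 3)*(a^3 - a^2 - 12*a) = a^2*(a - 5)*(a + 3)*(a^2 - a - 12) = a^2*(a - 5)*(a + 3)^2*(a - 4)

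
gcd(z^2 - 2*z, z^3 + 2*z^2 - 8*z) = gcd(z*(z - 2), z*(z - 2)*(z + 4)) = z^2 - 2*z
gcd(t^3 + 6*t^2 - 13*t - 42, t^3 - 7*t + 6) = 1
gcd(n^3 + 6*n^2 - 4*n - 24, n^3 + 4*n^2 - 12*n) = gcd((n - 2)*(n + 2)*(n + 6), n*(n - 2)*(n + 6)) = n^2 + 4*n - 12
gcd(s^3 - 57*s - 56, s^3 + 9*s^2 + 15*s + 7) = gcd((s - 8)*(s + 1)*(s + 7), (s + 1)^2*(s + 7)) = s^2 + 8*s + 7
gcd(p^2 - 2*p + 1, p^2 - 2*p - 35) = 1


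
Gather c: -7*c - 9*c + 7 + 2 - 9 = -16*c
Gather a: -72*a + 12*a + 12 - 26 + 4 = -60*a - 10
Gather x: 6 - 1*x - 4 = 2 - x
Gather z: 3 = 3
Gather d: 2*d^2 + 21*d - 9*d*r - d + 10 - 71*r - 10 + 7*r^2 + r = 2*d^2 + d*(20 - 9*r) + 7*r^2 - 70*r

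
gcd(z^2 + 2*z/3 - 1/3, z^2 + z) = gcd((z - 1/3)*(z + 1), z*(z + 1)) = z + 1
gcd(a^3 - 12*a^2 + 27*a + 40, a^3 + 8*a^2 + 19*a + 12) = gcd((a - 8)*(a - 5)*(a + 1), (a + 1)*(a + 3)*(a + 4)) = a + 1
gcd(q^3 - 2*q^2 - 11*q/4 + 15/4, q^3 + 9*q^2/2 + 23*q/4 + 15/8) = q + 3/2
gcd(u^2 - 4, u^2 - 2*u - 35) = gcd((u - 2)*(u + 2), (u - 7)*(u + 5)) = 1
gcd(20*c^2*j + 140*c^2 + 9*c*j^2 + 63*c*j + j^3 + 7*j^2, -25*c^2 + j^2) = 5*c + j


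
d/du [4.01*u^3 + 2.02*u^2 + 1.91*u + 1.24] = 12.03*u^2 + 4.04*u + 1.91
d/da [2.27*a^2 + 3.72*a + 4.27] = 4.54*a + 3.72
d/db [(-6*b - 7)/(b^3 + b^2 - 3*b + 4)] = (-6*b^3 - 6*b^2 + 18*b + (6*b + 7)*(3*b^2 + 2*b - 3) - 24)/(b^3 + b^2 - 3*b + 4)^2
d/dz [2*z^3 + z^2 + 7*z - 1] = 6*z^2 + 2*z + 7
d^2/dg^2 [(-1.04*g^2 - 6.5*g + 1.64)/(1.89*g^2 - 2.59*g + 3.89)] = (-56.619108*g^3 + 81.0265680000001*g^2 + 238.564116*g - 164.563388)/(6.751269*g^6 - 27.755217*g^5 + 79.721334*g^4 - 131.625613*g^3 + 164.082534*g^2 - 117.576417*g + 58.863869)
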